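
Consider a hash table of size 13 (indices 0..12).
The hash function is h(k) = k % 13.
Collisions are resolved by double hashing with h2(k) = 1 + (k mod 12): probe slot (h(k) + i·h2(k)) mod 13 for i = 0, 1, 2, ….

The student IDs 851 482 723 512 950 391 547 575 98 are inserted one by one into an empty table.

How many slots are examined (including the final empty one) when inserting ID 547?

851 hashes to 6; slot 6 is free -> place at 6.
482 hashes to 1; slot 1 is free -> place at 1.
723 hashes to 8; slot 8 is free -> place at 8.
512 hashes to 5; slot 5 is free -> place at 5.
950 hashes to 1, h2=3; 1 taken -> place at 4.
391 hashes to 1, h2=8; 1 taken -> place at 9.
547 hashes to 1, h2=8; 1,9,4 taken -> place at 12.
575 hashes to 3; slot 3 is free -> place at 3.
98 hashes to 7; slot 7 is free -> place at 7.
Table: [-, 482, -, 575, 950, 512, 851, 98, 723, 391, -, -, 547]

4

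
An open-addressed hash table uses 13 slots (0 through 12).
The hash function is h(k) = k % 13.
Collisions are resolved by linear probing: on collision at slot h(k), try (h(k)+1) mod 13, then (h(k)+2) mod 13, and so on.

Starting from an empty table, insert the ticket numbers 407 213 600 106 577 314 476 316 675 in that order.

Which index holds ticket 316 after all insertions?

9

Insert 407: h=4, slot 4 empty → index 4.
Insert 213: h=5, slot 5 empty → index 5.
Insert 600: h=2, slot 2 empty → index 2.
Insert 106: h=2, slot 2 occupied → index 3.
Insert 577: h=5, slot 5 occupied → index 6.
Insert 314: h=2, slots 2,3,4,5,6 occupied → index 7.
Insert 476: h=8, slot 8 empty → index 8.
Insert 316: h=4, slots 4,5,6,7,8 occupied → index 9.
Insert 675: h=12, slot 12 empty → index 12.
Table: [_, _, 600, 106, 407, 213, 577, 314, 476, 316, _, _, 675]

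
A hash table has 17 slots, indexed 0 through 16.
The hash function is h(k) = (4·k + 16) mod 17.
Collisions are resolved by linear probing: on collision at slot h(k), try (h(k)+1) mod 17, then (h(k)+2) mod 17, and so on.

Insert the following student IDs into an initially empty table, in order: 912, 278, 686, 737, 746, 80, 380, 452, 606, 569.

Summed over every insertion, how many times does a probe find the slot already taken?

912 hashes to 9; slot 9 is free → place at 9.
278 hashes to 6; slot 6 is free → place at 6.
686 hashes to 6; 6 taken → place at 7.
737 hashes to 6; 6,7 taken → place at 8.
746 hashes to 8; 8,9 taken → place at 10.
80 hashes to 13; slot 13 is free → place at 13.
380 hashes to 6; 6,7,8,9,10 taken → place at 11.
452 hashes to 5; slot 5 is free → place at 5.
606 hashes to 9; 9,10,11 taken → place at 12.
569 hashes to 14; slot 14 is free → place at 14.
Table: [∅, ∅, ∅, ∅, ∅, 452, 278, 686, 737, 912, 746, 380, 606, 80, 569, ∅, ∅]

13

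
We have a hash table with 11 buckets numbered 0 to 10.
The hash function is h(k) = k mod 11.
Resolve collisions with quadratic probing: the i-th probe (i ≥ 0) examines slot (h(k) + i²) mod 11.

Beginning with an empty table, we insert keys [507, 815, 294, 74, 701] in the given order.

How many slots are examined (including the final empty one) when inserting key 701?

507 hashes to 1; slot 1 is free -> place at 1.
815 hashes to 1; 1 taken -> place at 2.
294 hashes to 8; slot 8 is free -> place at 8.
74 hashes to 8; 8 taken -> place at 9.
701 hashes to 8; 8,9,1 taken -> place at 6.
Table: [., 507, 815, ., ., ., 701, ., 294, 74, .]

4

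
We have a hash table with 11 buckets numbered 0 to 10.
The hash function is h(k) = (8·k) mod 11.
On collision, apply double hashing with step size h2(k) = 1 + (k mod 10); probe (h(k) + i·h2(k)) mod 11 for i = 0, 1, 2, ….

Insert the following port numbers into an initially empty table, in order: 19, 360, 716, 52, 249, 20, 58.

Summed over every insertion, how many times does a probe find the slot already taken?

3

19 hashes to 9; slot 9 is free => place at 9.
360 hashes to 9, h2=1; 9 taken => place at 10.
716 hashes to 8; slot 8 is free => place at 8.
52 hashes to 9, h2=3; 9 taken => place at 1.
249 hashes to 1, h2=10; 1 taken => place at 0.
20 hashes to 6; slot 6 is free => place at 6.
58 hashes to 2; slot 2 is free => place at 2.
Table: [249, 52, 58, -, -, -, 20, -, 716, 19, 360]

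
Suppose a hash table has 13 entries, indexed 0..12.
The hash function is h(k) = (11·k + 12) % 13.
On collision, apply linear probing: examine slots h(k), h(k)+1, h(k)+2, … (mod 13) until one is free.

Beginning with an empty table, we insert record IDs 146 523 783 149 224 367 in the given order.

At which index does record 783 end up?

Insert 146: h=6, slot 6 empty => index 6.
Insert 523: h=6, slot 6 occupied => index 7.
Insert 783: h=6, slots 6,7 occupied => index 8.
Insert 149: h=0, slot 0 empty => index 0.
Insert 224: h=6, slots 6,7,8 occupied => index 9.
Insert 367: h=6, slots 6,7,8,9 occupied => index 10.
Table: [149, —, —, —, —, —, 146, 523, 783, 224, 367, —, —]

8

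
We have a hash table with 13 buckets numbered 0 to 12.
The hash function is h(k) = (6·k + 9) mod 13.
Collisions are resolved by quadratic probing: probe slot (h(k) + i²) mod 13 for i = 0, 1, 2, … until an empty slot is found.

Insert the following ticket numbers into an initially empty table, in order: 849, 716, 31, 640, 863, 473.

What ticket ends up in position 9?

473

849 hashes to 7; slot 7 is free => place at 7.
716 hashes to 2; slot 2 is free => place at 2.
31 hashes to 0; slot 0 is free => place at 0.
640 hashes to 1; slot 1 is free => place at 1.
863 hashes to 0; 0,1 taken => place at 4.
473 hashes to 0; 0,1,4 taken => place at 9.
Table: [31, 640, 716, -, 863, -, -, 849, -, 473, -, -, -]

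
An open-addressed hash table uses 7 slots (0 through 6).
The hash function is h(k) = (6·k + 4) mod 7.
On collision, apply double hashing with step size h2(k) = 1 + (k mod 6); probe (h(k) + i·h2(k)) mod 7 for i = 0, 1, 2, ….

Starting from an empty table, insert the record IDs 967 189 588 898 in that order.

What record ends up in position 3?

Insert 967: h=3, slot 3 empty -> index 3.
Insert 189: h=4, slot 4 empty -> index 4.
Insert 588: h=4, h2=1, slot 4 occupied -> index 5.
Insert 898: h=2, slot 2 empty -> index 2.
Table: [., ., 898, 967, 189, 588, .]

967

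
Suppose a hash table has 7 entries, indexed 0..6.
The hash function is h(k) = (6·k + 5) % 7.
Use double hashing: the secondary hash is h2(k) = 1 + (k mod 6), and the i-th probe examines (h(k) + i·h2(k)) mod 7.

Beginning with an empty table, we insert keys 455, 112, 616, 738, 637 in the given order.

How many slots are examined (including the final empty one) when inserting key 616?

Insert 455: h=5, slot 5 empty => index 5.
Insert 112: h=5, h2=5, slot 5 occupied => index 3.
Insert 616: h=5, h2=5, slots 5,3 occupied => index 1.
Insert 738: h=2, slot 2 empty => index 2.
Insert 637: h=5, h2=2, slot 5 occupied => index 0.
Table: [637, 616, 738, 112, ., 455, .]

3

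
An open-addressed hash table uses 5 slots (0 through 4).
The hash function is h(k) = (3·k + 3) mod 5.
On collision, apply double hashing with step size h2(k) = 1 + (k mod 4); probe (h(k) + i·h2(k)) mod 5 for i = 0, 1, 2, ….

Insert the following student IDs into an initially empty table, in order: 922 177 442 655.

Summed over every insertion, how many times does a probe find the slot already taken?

2

922 hashes to 4; slot 4 is free → place at 4.
177 hashes to 4, h2=2; 4 taken → place at 1.
442 hashes to 4, h2=3; 4 taken → place at 2.
655 hashes to 3; slot 3 is free → place at 3.
Table: [., 177, 442, 655, 922]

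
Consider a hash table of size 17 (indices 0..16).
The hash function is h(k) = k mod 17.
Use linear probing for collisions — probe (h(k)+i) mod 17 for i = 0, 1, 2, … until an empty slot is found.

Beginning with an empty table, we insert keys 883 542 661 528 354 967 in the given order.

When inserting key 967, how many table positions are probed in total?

883 hashes to 16; slot 16 is free → place at 16.
542 hashes to 15; slot 15 is free → place at 15.
661 hashes to 15; 15,16 taken → place at 0.
528 hashes to 1; slot 1 is free → place at 1.
354 hashes to 14; slot 14 is free → place at 14.
967 hashes to 15; 15,16,0,1 taken → place at 2.
Table: [661, 528, 967, ., ., ., ., ., ., ., ., ., ., ., 354, 542, 883]

5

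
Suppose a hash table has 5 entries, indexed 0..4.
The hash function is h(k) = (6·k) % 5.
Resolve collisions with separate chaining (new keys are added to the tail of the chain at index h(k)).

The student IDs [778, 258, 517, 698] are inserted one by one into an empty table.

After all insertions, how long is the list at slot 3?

3

Insert 778: h=3, bucket 3 empty -> new chain.
Insert 258: h=3, bucket 3 nonempty -> append to chain.
Insert 517: h=2, bucket 2 empty -> new chain.
Insert 698: h=3, bucket 3 nonempty -> append to chain.
Final buckets:
0: -
1: -
2: 517
3: 778 -> 258 -> 698
4: -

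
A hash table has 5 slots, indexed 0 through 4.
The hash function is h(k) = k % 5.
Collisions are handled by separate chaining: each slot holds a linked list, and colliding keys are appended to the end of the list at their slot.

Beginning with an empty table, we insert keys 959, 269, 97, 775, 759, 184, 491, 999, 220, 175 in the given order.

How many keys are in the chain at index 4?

5

Insert 959: h=4, bucket 4 empty -> new chain.
Insert 269: h=4, bucket 4 nonempty -> append to chain.
Insert 97: h=2, bucket 2 empty -> new chain.
Insert 775: h=0, bucket 0 empty -> new chain.
Insert 759: h=4, bucket 4 nonempty -> append to chain.
Insert 184: h=4, bucket 4 nonempty -> append to chain.
Insert 491: h=1, bucket 1 empty -> new chain.
Insert 999: h=4, bucket 4 nonempty -> append to chain.
Insert 220: h=0, bucket 0 nonempty -> append to chain.
Insert 175: h=0, bucket 0 nonempty -> append to chain.
Final buckets:
0: 775 -> 220 -> 175
1: 491
2: 97
3: .
4: 959 -> 269 -> 759 -> 184 -> 999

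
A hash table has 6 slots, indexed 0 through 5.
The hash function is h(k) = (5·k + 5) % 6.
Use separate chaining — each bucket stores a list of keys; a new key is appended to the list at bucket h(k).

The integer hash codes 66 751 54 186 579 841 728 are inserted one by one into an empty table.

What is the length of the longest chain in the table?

3

66 -> bucket 5
751 -> bucket 4
54 -> bucket 5 (collision)
186 -> bucket 5 (collision)
579 -> bucket 2
841 -> bucket 4 (collision)
728 -> bucket 3
Final buckets:
0: .
1: .
2: 579
3: 728
4: 751 -> 841
5: 66 -> 54 -> 186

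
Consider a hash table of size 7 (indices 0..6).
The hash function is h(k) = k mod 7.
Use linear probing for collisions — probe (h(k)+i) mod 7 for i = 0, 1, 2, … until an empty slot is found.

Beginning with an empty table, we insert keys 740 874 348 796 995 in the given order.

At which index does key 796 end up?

1

740: h=5 -> slot 5
874: h=6 -> slot 6
348: h=5, probe 5,6,0 -> slot 0
796: h=5, probe 5,6,0,1 -> slot 1
995: h=1, probe 1,2 -> slot 2
Table: [348, 796, 995, -, -, 740, 874]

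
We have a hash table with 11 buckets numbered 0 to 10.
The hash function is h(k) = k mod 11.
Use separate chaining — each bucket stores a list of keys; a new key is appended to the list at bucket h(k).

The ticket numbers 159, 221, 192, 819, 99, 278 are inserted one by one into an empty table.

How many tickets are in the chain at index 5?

Insert 159: h=5, bucket 5 empty → new chain.
Insert 221: h=1, bucket 1 empty → new chain.
Insert 192: h=5, bucket 5 nonempty → append to chain.
Insert 819: h=5, bucket 5 nonempty → append to chain.
Insert 99: h=0, bucket 0 empty → new chain.
Insert 278: h=3, bucket 3 empty → new chain.
Final buckets:
0: 99
1: 221
2: -
3: 278
4: -
5: 159 -> 192 -> 819
6: -
7: -
8: -
9: -
10: -

3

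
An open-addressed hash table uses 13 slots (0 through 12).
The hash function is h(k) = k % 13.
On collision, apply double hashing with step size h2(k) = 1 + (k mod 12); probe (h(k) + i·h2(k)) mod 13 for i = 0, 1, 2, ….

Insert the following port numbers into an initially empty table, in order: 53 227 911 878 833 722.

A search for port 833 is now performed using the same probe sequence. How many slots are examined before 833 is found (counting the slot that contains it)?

Insert 53: h=1, slot 1 empty → index 1.
Insert 227: h=6, slot 6 empty → index 6.
Insert 911: h=1, h2=12, slot 1 occupied → index 0.
Insert 878: h=7, slot 7 empty → index 7.
Insert 833: h=1, h2=6, slots 1,7,0,6 occupied → index 12.
Insert 722: h=7, h2=3, slot 7 occupied → index 10.
Table: [911, 53, ∅, ∅, ∅, ∅, 227, 878, ∅, ∅, 722, ∅, 833]
Lookup 833: h=1, h2=6, probe 1,7,0,6,12 → found at 12.

5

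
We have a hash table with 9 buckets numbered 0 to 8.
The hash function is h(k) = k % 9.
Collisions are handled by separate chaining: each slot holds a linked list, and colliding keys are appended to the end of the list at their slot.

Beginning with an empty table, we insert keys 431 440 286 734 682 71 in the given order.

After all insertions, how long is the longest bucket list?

3

Insert 431: h=8, bucket 8 empty → new chain.
Insert 440: h=8, bucket 8 nonempty → append to chain.
Insert 286: h=7, bucket 7 empty → new chain.
Insert 734: h=5, bucket 5 empty → new chain.
Insert 682: h=7, bucket 7 nonempty → append to chain.
Insert 71: h=8, bucket 8 nonempty → append to chain.
Final buckets:
0: -
1: -
2: -
3: -
4: -
5: 734
6: -
7: 286 -> 682
8: 431 -> 440 -> 71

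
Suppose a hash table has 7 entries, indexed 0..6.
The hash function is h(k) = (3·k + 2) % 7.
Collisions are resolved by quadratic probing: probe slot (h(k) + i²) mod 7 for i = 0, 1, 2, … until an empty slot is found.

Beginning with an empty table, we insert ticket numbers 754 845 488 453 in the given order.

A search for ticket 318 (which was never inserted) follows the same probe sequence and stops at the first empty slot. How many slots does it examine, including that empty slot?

Insert 754: h=3, slot 3 empty -> index 3.
Insert 845: h=3, slot 3 occupied -> index 4.
Insert 488: h=3, slots 3,4 occupied -> index 0.
Insert 453: h=3, slots 3,4,0 occupied -> index 5.
Table: [488, ., ., 754, 845, 453, .]
Lookup 318: h=4, probe 4,5,1 → slot 1 empty, not found.

3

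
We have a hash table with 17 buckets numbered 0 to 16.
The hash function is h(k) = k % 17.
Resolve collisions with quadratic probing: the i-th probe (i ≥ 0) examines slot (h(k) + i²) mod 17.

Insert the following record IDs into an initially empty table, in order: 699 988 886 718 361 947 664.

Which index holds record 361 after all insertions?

5

699: h=2 → slot 2
988: h=2, probe 2,3 → slot 3
886: h=2, probe 2,3,6 → slot 6
718: h=4 → slot 4
361: h=4, probe 4,5 → slot 5
947: h=12 → slot 12
664: h=1 → slot 1
Table: [., 664, 699, 988, 718, 361, 886, ., ., ., ., ., 947, ., ., ., .]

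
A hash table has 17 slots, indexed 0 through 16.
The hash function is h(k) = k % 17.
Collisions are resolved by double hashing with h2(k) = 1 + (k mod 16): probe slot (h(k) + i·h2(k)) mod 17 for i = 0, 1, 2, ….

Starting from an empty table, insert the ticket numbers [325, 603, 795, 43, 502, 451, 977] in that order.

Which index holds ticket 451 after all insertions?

0

325: h=2 -> slot 2
603: h=8 -> slot 8
795: h=13 -> slot 13
43: h=9 -> slot 9
502: h=9, h2=7, probe 9,16 -> slot 16
451: h=9, h2=4, probe 9,13,0 -> slot 0
977: h=8, h2=2, probe 8,10 -> slot 10
Table: [451, -, 325, -, -, -, -, -, 603, 43, 977, -, -, 795, -, -, 502]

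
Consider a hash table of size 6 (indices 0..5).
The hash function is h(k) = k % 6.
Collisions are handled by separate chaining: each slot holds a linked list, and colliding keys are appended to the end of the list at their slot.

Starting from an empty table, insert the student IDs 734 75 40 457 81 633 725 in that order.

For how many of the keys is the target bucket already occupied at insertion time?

2

Insert 734: h=2, bucket 2 empty → new chain.
Insert 75: h=3, bucket 3 empty → new chain.
Insert 40: h=4, bucket 4 empty → new chain.
Insert 457: h=1, bucket 1 empty → new chain.
Insert 81: h=3, bucket 3 nonempty → append to chain.
Insert 633: h=3, bucket 3 nonempty → append to chain.
Insert 725: h=5, bucket 5 empty → new chain.
Final buckets:
0: -
1: 457
2: 734
3: 75 -> 81 -> 633
4: 40
5: 725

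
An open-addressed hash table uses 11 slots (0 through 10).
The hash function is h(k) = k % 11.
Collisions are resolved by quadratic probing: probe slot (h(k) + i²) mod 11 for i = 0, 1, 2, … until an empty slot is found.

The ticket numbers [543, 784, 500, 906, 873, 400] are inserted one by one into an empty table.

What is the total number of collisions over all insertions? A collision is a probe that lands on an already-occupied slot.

543: h=4 -> slot 4
784: h=3 -> slot 3
500: h=5 -> slot 5
906: h=4, probe 4,5,8 -> slot 8
873: h=4, probe 4,5,8,2 -> slot 2
400: h=4, probe 4,5,8,2,9 -> slot 9
Table: [-, -, 873, 784, 543, 500, -, -, 906, 400, -]

9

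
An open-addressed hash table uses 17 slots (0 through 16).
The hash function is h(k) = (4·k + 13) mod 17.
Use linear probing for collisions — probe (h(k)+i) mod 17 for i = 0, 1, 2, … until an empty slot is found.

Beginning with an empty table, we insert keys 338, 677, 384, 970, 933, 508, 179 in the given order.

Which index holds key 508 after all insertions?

Insert 338: h=5, slot 5 empty -> index 5.
Insert 677: h=1, slot 1 empty -> index 1.
Insert 384: h=2, slot 2 empty -> index 2.
Insert 970: h=0, slot 0 empty -> index 0.
Insert 933: h=5, slot 5 occupied -> index 6.
Insert 508: h=5, slots 5,6 occupied -> index 7.
Insert 179: h=15, slot 15 empty -> index 15.
Table: [970, 677, 384, _, _, 338, 933, 508, _, _, _, _, _, _, _, 179, _]

7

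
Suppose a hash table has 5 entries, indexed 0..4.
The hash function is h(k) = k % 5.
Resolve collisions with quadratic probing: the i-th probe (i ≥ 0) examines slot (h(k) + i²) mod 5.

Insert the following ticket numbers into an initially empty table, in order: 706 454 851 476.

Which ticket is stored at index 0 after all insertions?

476

706 hashes to 1; slot 1 is free → place at 1.
454 hashes to 4; slot 4 is free → place at 4.
851 hashes to 1; 1 taken → place at 2.
476 hashes to 1; 1,2 taken → place at 0.
Table: [476, 706, 851, _, 454]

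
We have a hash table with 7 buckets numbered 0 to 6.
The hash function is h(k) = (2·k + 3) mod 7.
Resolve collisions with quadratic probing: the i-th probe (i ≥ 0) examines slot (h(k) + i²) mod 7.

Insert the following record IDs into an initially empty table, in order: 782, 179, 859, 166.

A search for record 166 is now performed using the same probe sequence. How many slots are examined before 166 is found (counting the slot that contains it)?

3

Insert 782: h=6, slot 6 empty => index 6.
Insert 179: h=4, slot 4 empty => index 4.
Insert 859: h=6, slot 6 occupied => index 0.
Insert 166: h=6, slots 6,0 occupied => index 3.
Table: [859, -, -, 166, 179, -, 782]
Lookup 166: h=6, probe 6,0,3 → found at 3.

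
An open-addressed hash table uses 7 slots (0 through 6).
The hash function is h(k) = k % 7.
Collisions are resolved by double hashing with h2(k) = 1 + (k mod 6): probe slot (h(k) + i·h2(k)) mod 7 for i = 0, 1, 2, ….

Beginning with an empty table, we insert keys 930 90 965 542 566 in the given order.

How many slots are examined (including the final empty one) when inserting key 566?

2

930 hashes to 6; slot 6 is free => place at 6.
90 hashes to 6, h2=1; 6 taken => place at 0.
965 hashes to 6, h2=6; 6 taken => place at 5.
542 hashes to 3; slot 3 is free => place at 3.
566 hashes to 6, h2=3; 6 taken => place at 2.
Table: [90, -, 566, 542, -, 965, 930]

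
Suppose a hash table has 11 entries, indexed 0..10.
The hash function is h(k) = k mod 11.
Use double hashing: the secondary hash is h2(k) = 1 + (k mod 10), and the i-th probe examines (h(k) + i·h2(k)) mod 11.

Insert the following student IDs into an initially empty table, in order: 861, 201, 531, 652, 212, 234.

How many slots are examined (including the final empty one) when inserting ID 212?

861 hashes to 3; slot 3 is free → place at 3.
201 hashes to 3, h2=2; 3 taken → place at 5.
531 hashes to 3, h2=2; 3,5 taken → place at 7.
652 hashes to 3, h2=3; 3 taken → place at 6.
212 hashes to 3, h2=3; 3,6 taken → place at 9.
234 hashes to 3, h2=5; 3 taken → place at 8.
Table: [., ., ., 861, ., 201, 652, 531, 234, 212, .]

3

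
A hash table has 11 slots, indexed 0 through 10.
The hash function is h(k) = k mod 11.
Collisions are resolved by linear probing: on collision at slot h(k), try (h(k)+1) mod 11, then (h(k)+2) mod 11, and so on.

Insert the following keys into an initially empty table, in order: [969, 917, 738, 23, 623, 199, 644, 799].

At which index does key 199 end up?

5

969 hashes to 1; slot 1 is free -> place at 1.
917 hashes to 4; slot 4 is free -> place at 4.
738 hashes to 1; 1 taken -> place at 2.
23 hashes to 1; 1,2 taken -> place at 3.
623 hashes to 7; slot 7 is free -> place at 7.
199 hashes to 1; 1,2,3,4 taken -> place at 5.
644 hashes to 6; slot 6 is free -> place at 6.
799 hashes to 7; 7 taken -> place at 8.
Table: [-, 969, 738, 23, 917, 199, 644, 623, 799, -, -]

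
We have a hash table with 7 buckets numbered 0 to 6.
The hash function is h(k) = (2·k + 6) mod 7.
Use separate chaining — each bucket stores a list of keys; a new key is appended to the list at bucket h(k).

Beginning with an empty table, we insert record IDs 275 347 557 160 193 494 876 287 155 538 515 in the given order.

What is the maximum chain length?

Insert 275: h=3, bucket 3 empty -> new chain.
Insert 347: h=0, bucket 0 empty -> new chain.
Insert 557: h=0, bucket 0 nonempty -> append to chain.
Insert 160: h=4, bucket 4 empty -> new chain.
Insert 193: h=0, bucket 0 nonempty -> append to chain.
Insert 494: h=0, bucket 0 nonempty -> append to chain.
Insert 876: h=1, bucket 1 empty -> new chain.
Insert 287: h=6, bucket 6 empty -> new chain.
Insert 155: h=1, bucket 1 nonempty -> append to chain.
Insert 538: h=4, bucket 4 nonempty -> append to chain.
Insert 515: h=0, bucket 0 nonempty -> append to chain.
Final buckets:
0: 347 -> 557 -> 193 -> 494 -> 515
1: 876 -> 155
2: —
3: 275
4: 160 -> 538
5: —
6: 287

5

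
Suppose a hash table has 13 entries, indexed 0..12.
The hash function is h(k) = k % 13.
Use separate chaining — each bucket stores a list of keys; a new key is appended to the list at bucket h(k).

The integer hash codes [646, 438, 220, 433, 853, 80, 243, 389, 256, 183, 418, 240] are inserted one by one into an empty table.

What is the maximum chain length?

646 → bucket 9
438 → bucket 9 (collision)
220 → bucket 12
433 → bucket 4
853 → bucket 8
80 → bucket 2
243 → bucket 9 (collision)
389 → bucket 12 (collision)
256 → bucket 9 (collision)
183 → bucket 1
418 → bucket 2 (collision)
240 → bucket 6
Final buckets:
0: -
1: 183
2: 80 -> 418
3: -
4: 433
5: -
6: 240
7: -
8: 853
9: 646 -> 438 -> 243 -> 256
10: -
11: -
12: 220 -> 389

4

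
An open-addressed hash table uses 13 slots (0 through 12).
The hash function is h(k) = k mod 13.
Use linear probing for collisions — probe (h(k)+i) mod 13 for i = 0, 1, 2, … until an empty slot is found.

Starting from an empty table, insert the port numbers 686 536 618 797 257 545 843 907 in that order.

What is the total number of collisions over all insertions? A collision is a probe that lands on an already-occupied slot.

686: h=10 => slot 10
536: h=3 => slot 3
618: h=7 => slot 7
797: h=4 => slot 4
257: h=10, probe 10,11 => slot 11
545: h=12 => slot 12
843: h=11, probe 11,12,0 => slot 0
907: h=10, probe 10,11,12,0,1 => slot 1
Table: [843, 907, —, 536, 797, —, —, 618, —, —, 686, 257, 545]

7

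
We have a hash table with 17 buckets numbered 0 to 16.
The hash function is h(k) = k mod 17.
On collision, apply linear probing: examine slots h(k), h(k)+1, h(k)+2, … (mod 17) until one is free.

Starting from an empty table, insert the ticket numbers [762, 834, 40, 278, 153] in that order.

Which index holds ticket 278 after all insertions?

7

Insert 762: h=14, slot 14 empty -> index 14.
Insert 834: h=1, slot 1 empty -> index 1.
Insert 40: h=6, slot 6 empty -> index 6.
Insert 278: h=6, slot 6 occupied -> index 7.
Insert 153: h=0, slot 0 empty -> index 0.
Table: [153, 834, ∅, ∅, ∅, ∅, 40, 278, ∅, ∅, ∅, ∅, ∅, ∅, 762, ∅, ∅]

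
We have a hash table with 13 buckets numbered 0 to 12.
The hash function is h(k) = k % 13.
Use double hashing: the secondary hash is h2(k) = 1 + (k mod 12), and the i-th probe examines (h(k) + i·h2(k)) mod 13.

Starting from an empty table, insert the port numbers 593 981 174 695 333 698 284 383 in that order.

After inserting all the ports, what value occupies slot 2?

333

593 hashes to 8; slot 8 is free => place at 8.
981 hashes to 6; slot 6 is free => place at 6.
174 hashes to 5; slot 5 is free => place at 5.
695 hashes to 6, h2=12; 6,5 taken => place at 4.
333 hashes to 8, h2=10; 8,5 taken => place at 2.
698 hashes to 9; slot 9 is free => place at 9.
284 hashes to 11; slot 11 is free => place at 11.
383 hashes to 6, h2=12; 6,5,4 taken => place at 3.
Table: [∅, ∅, 333, 383, 695, 174, 981, ∅, 593, 698, ∅, 284, ∅]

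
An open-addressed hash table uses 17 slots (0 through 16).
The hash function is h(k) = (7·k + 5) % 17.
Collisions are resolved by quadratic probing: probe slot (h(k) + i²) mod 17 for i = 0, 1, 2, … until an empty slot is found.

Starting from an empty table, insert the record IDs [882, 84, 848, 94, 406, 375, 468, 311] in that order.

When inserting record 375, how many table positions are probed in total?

2

882: h=8 → slot 8
84: h=15 → slot 15
848: h=8, probe 8,9 → slot 9
94: h=0 → slot 0
406: h=8, probe 8,9,12 → slot 12
375: h=12, probe 12,13 → slot 13
468: h=0, probe 0,1 → slot 1
311: h=6 → slot 6
Table: [94, 468, -, -, -, -, 311, -, 882, 848, -, -, 406, 375, -, 84, -]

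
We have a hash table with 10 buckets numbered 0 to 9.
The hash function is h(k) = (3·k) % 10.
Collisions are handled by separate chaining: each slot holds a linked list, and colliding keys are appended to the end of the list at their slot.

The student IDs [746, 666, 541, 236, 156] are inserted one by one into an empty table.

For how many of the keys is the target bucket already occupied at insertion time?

3

Insert 746: h=8, bucket 8 empty -> new chain.
Insert 666: h=8, bucket 8 nonempty -> append to chain.
Insert 541: h=3, bucket 3 empty -> new chain.
Insert 236: h=8, bucket 8 nonempty -> append to chain.
Insert 156: h=8, bucket 8 nonempty -> append to chain.
Final buckets:
0: —
1: —
2: —
3: 541
4: —
5: —
6: —
7: —
8: 746 -> 666 -> 236 -> 156
9: —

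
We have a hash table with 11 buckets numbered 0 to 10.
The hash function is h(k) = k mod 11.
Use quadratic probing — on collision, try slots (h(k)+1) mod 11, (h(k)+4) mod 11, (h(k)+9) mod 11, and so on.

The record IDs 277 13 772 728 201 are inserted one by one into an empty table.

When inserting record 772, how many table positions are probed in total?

3

277 hashes to 2; slot 2 is free => place at 2.
13 hashes to 2; 2 taken => place at 3.
772 hashes to 2; 2,3 taken => place at 6.
728 hashes to 2; 2,3,6 taken => place at 0.
201 hashes to 3; 3 taken => place at 4.
Table: [728, _, 277, 13, 201, _, 772, _, _, _, _]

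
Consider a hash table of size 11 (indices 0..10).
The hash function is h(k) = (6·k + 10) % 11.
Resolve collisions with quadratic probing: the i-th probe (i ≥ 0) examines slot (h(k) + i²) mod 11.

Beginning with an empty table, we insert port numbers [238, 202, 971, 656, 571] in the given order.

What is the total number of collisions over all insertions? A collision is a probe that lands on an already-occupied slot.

1

238: h=8 → slot 8
202: h=1 → slot 1
971: h=6 → slot 6
656: h=8, probe 8,9 → slot 9
571: h=4 → slot 4
Table: [—, 202, —, —, 571, —, 971, —, 238, 656, —]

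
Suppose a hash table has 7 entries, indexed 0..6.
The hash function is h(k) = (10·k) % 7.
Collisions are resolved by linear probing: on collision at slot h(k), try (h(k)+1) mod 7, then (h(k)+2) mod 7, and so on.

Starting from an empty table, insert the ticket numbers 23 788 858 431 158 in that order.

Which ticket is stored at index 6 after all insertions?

23

Insert 23: h=6, slot 6 empty -> index 6.
Insert 788: h=5, slot 5 empty -> index 5.
Insert 858: h=5, slots 5,6 occupied -> index 0.
Insert 431: h=5, slots 5,6,0 occupied -> index 1.
Insert 158: h=5, slots 5,6,0,1 occupied -> index 2.
Table: [858, 431, 158, _, _, 788, 23]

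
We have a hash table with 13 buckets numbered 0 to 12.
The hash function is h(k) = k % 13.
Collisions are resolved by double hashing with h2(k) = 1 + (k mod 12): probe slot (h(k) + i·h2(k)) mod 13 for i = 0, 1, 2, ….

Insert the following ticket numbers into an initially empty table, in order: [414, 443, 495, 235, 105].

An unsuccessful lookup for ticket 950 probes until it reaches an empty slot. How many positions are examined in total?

414 hashes to 11; slot 11 is free -> place at 11.
443 hashes to 1; slot 1 is free -> place at 1.
495 hashes to 1, h2=4; 1 taken -> place at 5.
235 hashes to 1, h2=8; 1 taken -> place at 9.
105 hashes to 1, h2=10; 1,11 taken -> place at 8.
Table: [∅, 443, ∅, ∅, ∅, 495, ∅, ∅, 105, 235, ∅, 414, ∅]
Lookup 950: h=1, h2=3, probe 1,4 → slot 4 empty, not found.

2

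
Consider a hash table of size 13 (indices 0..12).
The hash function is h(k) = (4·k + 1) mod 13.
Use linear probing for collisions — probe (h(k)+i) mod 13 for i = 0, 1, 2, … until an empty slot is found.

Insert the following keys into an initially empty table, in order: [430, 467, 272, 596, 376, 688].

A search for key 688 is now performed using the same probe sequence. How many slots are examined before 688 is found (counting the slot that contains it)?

4

430 hashes to 5; slot 5 is free → place at 5.
467 hashes to 10; slot 10 is free → place at 10.
272 hashes to 10; 10 taken → place at 11.
596 hashes to 6; slot 6 is free → place at 6.
376 hashes to 10; 10,11 taken → place at 12.
688 hashes to 10; 10,11,12 taken → place at 0.
Table: [688, —, —, —, —, 430, 596, —, —, —, 467, 272, 376]
Lookup 688: h=10, probe 10,11,12,0 → found at 0.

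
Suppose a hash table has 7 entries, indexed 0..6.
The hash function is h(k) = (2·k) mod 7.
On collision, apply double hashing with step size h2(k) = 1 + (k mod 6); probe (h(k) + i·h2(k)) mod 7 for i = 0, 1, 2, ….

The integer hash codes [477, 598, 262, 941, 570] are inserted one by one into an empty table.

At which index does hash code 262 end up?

477 hashes to 2; slot 2 is free => place at 2.
598 hashes to 6; slot 6 is free => place at 6.
262 hashes to 6, h2=5; 6 taken => place at 4.
941 hashes to 6, h2=6; 6 taken => place at 5.
570 hashes to 6, h2=1; 6 taken => place at 0.
Table: [570, —, 477, —, 262, 941, 598]

4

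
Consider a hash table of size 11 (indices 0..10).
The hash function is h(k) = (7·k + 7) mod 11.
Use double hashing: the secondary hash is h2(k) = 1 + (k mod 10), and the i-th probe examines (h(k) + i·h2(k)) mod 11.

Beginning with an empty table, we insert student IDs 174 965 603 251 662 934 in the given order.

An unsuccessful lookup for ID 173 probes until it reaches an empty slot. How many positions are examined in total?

3

174: h=4 => slot 4
965: h=8 => slot 8
603: h=4, h2=4, probe 4,8,1 => slot 1
251: h=4, h2=2, probe 4,6 => slot 6
662: h=10 => slot 10
934: h=0 => slot 0
Table: [934, 603, ., ., 174, ., 251, ., 965, ., 662]
Lookup 173: h=8, h2=4, probe 8,1,5 → slot 5 empty, not found.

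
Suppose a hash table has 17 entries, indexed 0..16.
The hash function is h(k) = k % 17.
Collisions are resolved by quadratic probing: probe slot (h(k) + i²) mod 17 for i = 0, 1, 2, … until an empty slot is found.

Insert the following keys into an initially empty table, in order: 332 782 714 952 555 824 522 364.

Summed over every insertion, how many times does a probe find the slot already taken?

3

Insert 332: h=9, slot 9 empty => index 9.
Insert 782: h=0, slot 0 empty => index 0.
Insert 714: h=0, slot 0 occupied => index 1.
Insert 952: h=0, slots 0,1 occupied => index 4.
Insert 555: h=11, slot 11 empty => index 11.
Insert 824: h=8, slot 8 empty => index 8.
Insert 522: h=12, slot 12 empty => index 12.
Insert 364: h=7, slot 7 empty => index 7.
Table: [782, 714, -, -, 952, -, -, 364, 824, 332, -, 555, 522, -, -, -, -]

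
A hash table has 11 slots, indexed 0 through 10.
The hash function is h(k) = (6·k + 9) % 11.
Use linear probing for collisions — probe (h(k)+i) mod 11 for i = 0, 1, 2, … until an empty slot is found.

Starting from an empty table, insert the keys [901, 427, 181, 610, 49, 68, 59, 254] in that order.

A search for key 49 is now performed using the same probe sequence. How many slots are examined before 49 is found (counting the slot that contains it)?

4

Insert 901: h=3, slot 3 empty → index 3.
Insert 427: h=8, slot 8 empty → index 8.
Insert 181: h=6, slot 6 empty → index 6.
Insert 610: h=6, slot 6 occupied → index 7.
Insert 49: h=6, slots 6,7,8 occupied → index 9.
Insert 68: h=10, slot 10 empty → index 10.
Insert 59: h=0, slot 0 empty → index 0.
Insert 254: h=4, slot 4 empty → index 4.
Table: [59, -, -, 901, 254, -, 181, 610, 427, 49, 68]
Lookup 49: h=6, probe 6,7,8,9 → found at 9.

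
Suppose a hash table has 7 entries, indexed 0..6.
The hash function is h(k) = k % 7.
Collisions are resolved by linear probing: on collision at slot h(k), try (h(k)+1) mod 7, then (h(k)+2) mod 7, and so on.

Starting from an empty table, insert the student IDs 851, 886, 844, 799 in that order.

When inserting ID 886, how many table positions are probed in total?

2

Insert 851: h=4, slot 4 empty => index 4.
Insert 886: h=4, slot 4 occupied => index 5.
Insert 844: h=4, slots 4,5 occupied => index 6.
Insert 799: h=1, slot 1 empty => index 1.
Table: [∅, 799, ∅, ∅, 851, 886, 844]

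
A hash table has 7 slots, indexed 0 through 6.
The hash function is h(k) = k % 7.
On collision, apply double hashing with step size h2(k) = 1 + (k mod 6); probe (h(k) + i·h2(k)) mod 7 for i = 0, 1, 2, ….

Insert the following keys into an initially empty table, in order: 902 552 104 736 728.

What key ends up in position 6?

902

902: h=6 → slot 6
552: h=6, h2=1, probe 6,0 → slot 0
104: h=6, h2=3, probe 6,2 → slot 2
736: h=1 → slot 1
728: h=0, h2=3, probe 0,3 → slot 3
Table: [552, 736, 104, 728, ∅, ∅, 902]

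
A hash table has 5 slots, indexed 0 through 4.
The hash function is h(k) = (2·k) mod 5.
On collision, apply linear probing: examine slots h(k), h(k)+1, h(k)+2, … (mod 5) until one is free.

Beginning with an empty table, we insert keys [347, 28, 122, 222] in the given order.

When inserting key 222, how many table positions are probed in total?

4

347 hashes to 4; slot 4 is free -> place at 4.
28 hashes to 1; slot 1 is free -> place at 1.
122 hashes to 4; 4 taken -> place at 0.
222 hashes to 4; 4,0,1 taken -> place at 2.
Table: [122, 28, 222, ., 347]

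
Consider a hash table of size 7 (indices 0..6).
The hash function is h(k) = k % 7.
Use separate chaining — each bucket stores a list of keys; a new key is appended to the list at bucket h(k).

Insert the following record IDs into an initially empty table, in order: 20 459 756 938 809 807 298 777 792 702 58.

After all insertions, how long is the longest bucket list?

3

20 → bucket 6
459 → bucket 4
756 → bucket 0
938 → bucket 0 (collision)
809 → bucket 4 (collision)
807 → bucket 2
298 → bucket 4 (collision)
777 → bucket 0 (collision)
792 → bucket 1
702 → bucket 2 (collision)
58 → bucket 2 (collision)
Final buckets:
0: 756 -> 938 -> 777
1: 792
2: 807 -> 702 -> 58
3: .
4: 459 -> 809 -> 298
5: .
6: 20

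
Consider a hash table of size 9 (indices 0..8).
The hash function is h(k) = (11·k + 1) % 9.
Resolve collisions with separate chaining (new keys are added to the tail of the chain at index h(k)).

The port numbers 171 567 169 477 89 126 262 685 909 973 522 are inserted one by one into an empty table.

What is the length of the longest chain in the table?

171 → bucket 1
567 → bucket 1 (collision)
169 → bucket 6
477 → bucket 1 (collision)
89 → bucket 8
126 → bucket 1 (collision)
262 → bucket 3
685 → bucket 3 (collision)
909 → bucket 1 (collision)
973 → bucket 3 (collision)
522 → bucket 1 (collision)
Final buckets:
0: -
1: 171 -> 567 -> 477 -> 126 -> 909 -> 522
2: -
3: 262 -> 685 -> 973
4: -
5: -
6: 169
7: -
8: 89

6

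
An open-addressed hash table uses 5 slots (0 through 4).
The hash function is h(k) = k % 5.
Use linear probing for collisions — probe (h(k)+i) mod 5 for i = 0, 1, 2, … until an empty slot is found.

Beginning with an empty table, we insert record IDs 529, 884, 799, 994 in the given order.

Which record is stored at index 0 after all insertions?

884

Insert 529: h=4, slot 4 empty → index 4.
Insert 884: h=4, slot 4 occupied → index 0.
Insert 799: h=4, slots 4,0 occupied → index 1.
Insert 994: h=4, slots 4,0,1 occupied → index 2.
Table: [884, 799, 994, -, 529]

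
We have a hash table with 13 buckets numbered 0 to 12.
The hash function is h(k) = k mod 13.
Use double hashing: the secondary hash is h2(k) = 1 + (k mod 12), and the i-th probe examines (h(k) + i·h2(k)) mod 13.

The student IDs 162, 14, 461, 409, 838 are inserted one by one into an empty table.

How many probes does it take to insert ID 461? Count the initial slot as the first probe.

2

162: h=6 → slot 6
14: h=1 → slot 1
461: h=6, h2=6, probe 6,12 → slot 12
409: h=6, h2=2, probe 6,8 → slot 8
838: h=6, h2=11, probe 6,4 → slot 4
Table: [-, 14, -, -, 838, -, 162, -, 409, -, -, -, 461]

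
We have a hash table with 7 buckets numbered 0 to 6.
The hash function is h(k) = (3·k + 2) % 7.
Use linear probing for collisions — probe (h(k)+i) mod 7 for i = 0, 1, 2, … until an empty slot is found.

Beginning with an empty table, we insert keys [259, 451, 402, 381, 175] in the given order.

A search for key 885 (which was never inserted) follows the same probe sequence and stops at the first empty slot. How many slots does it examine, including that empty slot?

4

259: h=2 -> slot 2
451: h=4 -> slot 4
402: h=4, probe 4,5 -> slot 5
381: h=4, probe 4,5,6 -> slot 6
175: h=2, probe 2,3 -> slot 3
Table: [_, _, 259, 175, 451, 402, 381]
Lookup 885: h=4, probe 4,5,6,0 → slot 0 empty, not found.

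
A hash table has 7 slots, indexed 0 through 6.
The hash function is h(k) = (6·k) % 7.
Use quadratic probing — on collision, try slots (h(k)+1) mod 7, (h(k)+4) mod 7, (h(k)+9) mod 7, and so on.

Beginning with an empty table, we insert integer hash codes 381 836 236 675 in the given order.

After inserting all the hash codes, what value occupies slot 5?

381: h=4 → slot 4
836: h=4, probe 4,5 → slot 5
236: h=2 → slot 2
675: h=4, probe 4,5,1 → slot 1
Table: [-, 675, 236, -, 381, 836, -]

836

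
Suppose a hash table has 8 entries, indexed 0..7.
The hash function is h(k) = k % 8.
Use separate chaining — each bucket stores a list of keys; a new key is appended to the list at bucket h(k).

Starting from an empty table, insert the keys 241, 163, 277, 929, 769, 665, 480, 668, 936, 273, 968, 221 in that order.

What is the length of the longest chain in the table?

Insert 241: h=1, bucket 1 empty -> new chain.
Insert 163: h=3, bucket 3 empty -> new chain.
Insert 277: h=5, bucket 5 empty -> new chain.
Insert 929: h=1, bucket 1 nonempty -> append to chain.
Insert 769: h=1, bucket 1 nonempty -> append to chain.
Insert 665: h=1, bucket 1 nonempty -> append to chain.
Insert 480: h=0, bucket 0 empty -> new chain.
Insert 668: h=4, bucket 4 empty -> new chain.
Insert 936: h=0, bucket 0 nonempty -> append to chain.
Insert 273: h=1, bucket 1 nonempty -> append to chain.
Insert 968: h=0, bucket 0 nonempty -> append to chain.
Insert 221: h=5, bucket 5 nonempty -> append to chain.
Final buckets:
0: 480 -> 936 -> 968
1: 241 -> 929 -> 769 -> 665 -> 273
2: ∅
3: 163
4: 668
5: 277 -> 221
6: ∅
7: ∅

5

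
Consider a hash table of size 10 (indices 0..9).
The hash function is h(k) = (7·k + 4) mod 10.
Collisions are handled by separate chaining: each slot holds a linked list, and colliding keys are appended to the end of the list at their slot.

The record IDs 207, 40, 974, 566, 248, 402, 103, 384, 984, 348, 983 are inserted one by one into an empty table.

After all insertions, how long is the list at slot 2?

3

207 -> bucket 3
40 -> bucket 4
974 -> bucket 2
566 -> bucket 6
248 -> bucket 0
402 -> bucket 8
103 -> bucket 5
384 -> bucket 2 (collision)
984 -> bucket 2 (collision)
348 -> bucket 0 (collision)
983 -> bucket 5 (collision)
Final buckets:
0: 248 -> 348
1: ∅
2: 974 -> 384 -> 984
3: 207
4: 40
5: 103 -> 983
6: 566
7: ∅
8: 402
9: ∅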